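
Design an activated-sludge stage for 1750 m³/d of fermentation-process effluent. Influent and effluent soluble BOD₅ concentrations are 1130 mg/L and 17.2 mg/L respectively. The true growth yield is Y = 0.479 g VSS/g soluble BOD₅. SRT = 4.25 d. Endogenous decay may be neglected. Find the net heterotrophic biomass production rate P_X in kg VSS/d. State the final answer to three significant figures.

Since k_d ≈ 0, Y_obs = Y = 0.479 g VSS/g soluble BOD₅.
Mass of soluble BOD₅ removed per day: Q(S₀ − S) = 1750 × 1113 g/m³ = 1947 kg/d.
So the net sludge growth is P_X = 0.4790 × 1947 = 932.8 kg VSS/d.

P_X ≈ 933 kg VSS/d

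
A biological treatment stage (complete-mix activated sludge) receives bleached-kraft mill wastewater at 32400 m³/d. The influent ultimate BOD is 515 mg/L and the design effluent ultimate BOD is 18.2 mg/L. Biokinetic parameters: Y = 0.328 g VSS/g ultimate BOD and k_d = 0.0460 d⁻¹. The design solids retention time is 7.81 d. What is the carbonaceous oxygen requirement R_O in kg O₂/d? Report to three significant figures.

R_O ≈ 10600 kg O₂/d

The observed yield is Y_obs = Y/(1 + k_d·θ_c) = 0.328 / (1 + 0.0460 × 7.81) = 0.328 / 1.359 = 0.2413 g VSS per g ultimate BOD removed.
Substrate removed = Q·(S₀ − S) = 32400 m³/d × (515 − 18.2) g/m³ = 1.61×10^7 g/d = 16096 kg/d.
Biomass synthesised: P_X = Y_obs × 16096 = 3884 kg VSS/d.
R_O = Q·(S₀ − S) − 1.42·P_X = 16096 − 1.42 × 3884 = 10581 kg O₂/d.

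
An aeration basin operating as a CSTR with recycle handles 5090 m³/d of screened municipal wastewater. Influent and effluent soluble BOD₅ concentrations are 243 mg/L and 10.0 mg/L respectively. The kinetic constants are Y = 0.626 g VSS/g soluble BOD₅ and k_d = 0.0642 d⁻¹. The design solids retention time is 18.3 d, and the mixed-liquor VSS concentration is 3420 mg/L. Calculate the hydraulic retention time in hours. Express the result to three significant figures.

τ ≈ 8.61 h

Steady-state biomass mass balance: V·X·(1 + k_d·θ_c) = Y·Q·(S₀ − S)·θ_c, so V = 0.626 × 5090 × (243 − 10.0) × 18.3 / [3420 × (1 + 0.0642 × 18.3)] = 1.36×10^7 / 7438 = 1827 m³.
τ = V/Q = 1827/5090 = 0.3589 d, or 8.613 h.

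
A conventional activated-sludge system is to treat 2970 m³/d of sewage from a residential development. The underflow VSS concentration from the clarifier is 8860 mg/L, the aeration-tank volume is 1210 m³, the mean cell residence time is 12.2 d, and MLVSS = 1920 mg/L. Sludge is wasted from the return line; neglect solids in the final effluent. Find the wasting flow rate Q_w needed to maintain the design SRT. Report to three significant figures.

Q_w = (V·X)/(θ_c X_r) = 1210 × 1920 / (12.2 × 8860) = 21.49 m³/d.

Q_w ≈ 21.5 m³/d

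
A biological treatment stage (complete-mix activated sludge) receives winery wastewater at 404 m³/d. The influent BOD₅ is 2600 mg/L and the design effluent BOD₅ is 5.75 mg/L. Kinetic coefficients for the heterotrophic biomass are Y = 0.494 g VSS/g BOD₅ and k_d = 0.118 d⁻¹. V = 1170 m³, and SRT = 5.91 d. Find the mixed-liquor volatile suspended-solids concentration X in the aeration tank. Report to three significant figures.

X ≈ 1540 mg/L

Solving the biomass balance for X: X = Y Q (S₀−S) θ_c / [V (1+k_d θ_c)] = 0.494 × 404 × (2600 − 5.75) × 5.91 / [1170 × (1 + 0.118 × 5.91)] = 1541 mg/L.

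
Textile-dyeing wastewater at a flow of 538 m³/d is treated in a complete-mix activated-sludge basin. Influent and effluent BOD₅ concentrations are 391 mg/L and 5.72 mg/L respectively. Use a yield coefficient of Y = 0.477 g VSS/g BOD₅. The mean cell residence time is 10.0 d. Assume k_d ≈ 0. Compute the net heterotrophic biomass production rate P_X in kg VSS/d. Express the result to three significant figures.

P_X ≈ 98.9 kg VSS/d

No decay correction is needed, so Y_obs = Y = 0.477.
ΔS = 391 − 5.72 = 385.3 mg/L, so the substrate removal rate is 538 × 385.3/1000 = 207.3 kg BOD₅/d.
Biomass produced: P_X = Y_obs·Q·ΔS = 0.4770 × 207.3 ≈ 98.87 kg VSS/d.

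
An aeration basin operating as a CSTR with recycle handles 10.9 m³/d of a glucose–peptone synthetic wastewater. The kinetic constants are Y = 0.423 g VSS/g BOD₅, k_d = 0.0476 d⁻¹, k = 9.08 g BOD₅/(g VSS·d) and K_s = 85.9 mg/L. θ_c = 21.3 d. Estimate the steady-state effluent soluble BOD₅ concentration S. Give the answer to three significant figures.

S ≈ 2.17 mg/L

Effluent substrate depends only on kinetics and SRT: S = K_s(1 + k_d θ_c) / [θ_c(Yk − k_d) − 1] = 85.9 × (1 + 0.0476 × 21.3) / [21.3 × (0.423 × 9.08 − 0.0476) − 1] = 173.0 / 79.80 = 2.168 mg/L.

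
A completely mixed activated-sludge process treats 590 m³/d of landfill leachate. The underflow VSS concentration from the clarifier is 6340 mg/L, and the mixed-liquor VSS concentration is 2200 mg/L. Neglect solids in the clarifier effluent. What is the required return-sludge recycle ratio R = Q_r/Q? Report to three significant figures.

Solids balance on the clarifier gives (1+R)X = R·X_r, so R = X/(X_r − X) = 2200 / (6340 − 2200) = 0.5314.

R ≈ 0.531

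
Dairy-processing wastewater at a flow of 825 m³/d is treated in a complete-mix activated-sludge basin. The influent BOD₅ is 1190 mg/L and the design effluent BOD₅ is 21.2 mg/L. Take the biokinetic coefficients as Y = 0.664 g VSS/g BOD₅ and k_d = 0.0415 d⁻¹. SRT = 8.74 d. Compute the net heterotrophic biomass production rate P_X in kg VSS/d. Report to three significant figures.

P_X ≈ 470 kg VSS/d

Observed yield with endogenous decay: Y_obs = Y / (1 + k_d·θ_c) = 0.664 / (1 + 0.0415 × 8.74) = 0.664 / 1.363 = 0.4873 g VSS/g BOD₅.
Q·(S₀ − S) = 825 × (1190 − 21.2) × 10⁻³ = 964.3 kg/d removed.
Biomass produced: P_X = Y_obs·Q·ΔS = 0.4873 × 964.3 ≈ 469.8 kg VSS/d.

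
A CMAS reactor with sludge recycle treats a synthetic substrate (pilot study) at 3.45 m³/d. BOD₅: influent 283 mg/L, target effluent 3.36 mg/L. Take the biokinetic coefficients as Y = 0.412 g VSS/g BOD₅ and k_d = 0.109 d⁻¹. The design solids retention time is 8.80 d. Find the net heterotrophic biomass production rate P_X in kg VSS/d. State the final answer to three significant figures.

P_X ≈ 0.203 kg VSS/d

Correct the yield for decay: Y_obs = Y/(1 + k_d θ_c) = 0.412 / (1 + 0.109 × 8.80) = 0.412 / 1.959 = 0.2103.
Substrate removed = Q·(S₀ − S) = 3.45 m³/d × (283 − 3.36) g/m³ = 9.65×10^2 g/d = 0.9648 kg/d.
Net biomass production P_X = Y_obs × Q·(S₀ − S) = 0.2103 × 0.9648 = 0.2029 kg VSS/d.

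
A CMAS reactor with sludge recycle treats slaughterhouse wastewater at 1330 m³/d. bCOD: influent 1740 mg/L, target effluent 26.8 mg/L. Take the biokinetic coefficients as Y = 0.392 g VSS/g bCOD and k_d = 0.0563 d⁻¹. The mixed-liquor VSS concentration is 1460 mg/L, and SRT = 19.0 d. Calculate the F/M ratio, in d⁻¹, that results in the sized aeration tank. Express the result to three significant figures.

From the SRT design equation V = Y Q (S₀−S) θ_c / [X (1 + k_d θ_c)] = 0.392 × 1330 × (1740 − 26.8) × 19.0 / [1460 × (1 + 0.0563 × 19.0)] = 1.7×10^7 / 3022 = 5616 m³.
F/M = Q·S₀ / (V·X) = 1330 × 1740 / (5616 × 1460) = 0.2822 g bCOD·(g VSS·d)⁻¹.

F/M ≈ 0.282 d⁻¹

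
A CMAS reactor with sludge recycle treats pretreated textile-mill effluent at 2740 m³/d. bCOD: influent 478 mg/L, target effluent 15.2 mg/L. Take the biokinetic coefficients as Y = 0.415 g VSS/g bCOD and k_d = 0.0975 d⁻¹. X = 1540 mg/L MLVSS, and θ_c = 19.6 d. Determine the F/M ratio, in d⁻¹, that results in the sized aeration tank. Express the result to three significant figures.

F/M ≈ 0.370 d⁻¹

From the SRT design equation V = Y Q (S₀−S) θ_c / [X (1 + k_d θ_c)] = 0.415 × 2740 × (478 − 15.2) × 19.6 / [1540 × (1 + 0.0975 × 19.6)] = 1.03×10^7 / 4483 = 2301 m³.
F/M = applied load / biomass = Q·S₀/(V·X) = 2740 × 478 / (2301 × 1540) = 0.3696 d⁻¹.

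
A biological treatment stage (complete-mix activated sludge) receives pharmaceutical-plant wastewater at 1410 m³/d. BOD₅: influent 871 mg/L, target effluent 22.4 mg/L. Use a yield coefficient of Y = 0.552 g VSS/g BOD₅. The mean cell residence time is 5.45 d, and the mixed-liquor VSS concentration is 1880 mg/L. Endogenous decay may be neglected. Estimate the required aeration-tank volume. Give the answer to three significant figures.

V ≈ 1910 m³

V·X = Y·Q·ΔS·θ_c gives V = 0.552 × 1410 × (871 − 22.4) × 5.45 / 1880 = 1915 m³.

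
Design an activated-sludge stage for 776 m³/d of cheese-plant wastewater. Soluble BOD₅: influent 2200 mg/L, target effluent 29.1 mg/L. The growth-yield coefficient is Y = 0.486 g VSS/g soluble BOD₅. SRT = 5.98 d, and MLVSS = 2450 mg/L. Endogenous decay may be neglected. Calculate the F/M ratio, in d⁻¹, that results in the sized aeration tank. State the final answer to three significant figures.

F/M ≈ 0.349 d⁻¹

With k_d = 0 the design equation reduces to V = Y Q (S₀−S) θ_c / X = 0.486 × 776 × (2200 − 29.1) × 5.98 / 2450 = 1998 m³.
F/M = applied load / biomass = Q·S₀/(V·X) = 776 × 2200 / (1998 × 2450) = 0.3487 d⁻¹.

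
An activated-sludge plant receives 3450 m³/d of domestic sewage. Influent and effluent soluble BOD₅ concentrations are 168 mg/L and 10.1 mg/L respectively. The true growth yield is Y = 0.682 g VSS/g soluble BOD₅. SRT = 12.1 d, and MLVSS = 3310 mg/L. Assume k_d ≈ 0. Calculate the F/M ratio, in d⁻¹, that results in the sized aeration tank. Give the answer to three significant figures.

F/M ≈ 0.129 d⁻¹

V·X = Y·Q·ΔS·θ_c gives V = 0.682 × 3450 × (168 − 10.1) × 12.1 / 3310 = 1358 m³.
Food-to-microorganism ratio F/M = Q S₀ / (V X) = 3450 × 168 / (1358 × 3310) = 0.1289 d⁻¹.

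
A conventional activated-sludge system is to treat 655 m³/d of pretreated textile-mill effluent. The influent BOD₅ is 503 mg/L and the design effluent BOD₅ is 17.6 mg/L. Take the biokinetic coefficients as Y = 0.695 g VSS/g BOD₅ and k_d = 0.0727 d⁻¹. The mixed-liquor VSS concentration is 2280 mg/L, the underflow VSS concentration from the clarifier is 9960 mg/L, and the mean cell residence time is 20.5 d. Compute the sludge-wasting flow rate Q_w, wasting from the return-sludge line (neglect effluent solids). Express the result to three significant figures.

Rearranging the biomass balance for a CMAS with decay, V = Y·Q·ΔS·θ_c / [X·(1+k_d θ_c)] = 0.695 × 655 × (503 − 17.6) × 20.5 / [2280 × (1 + 0.0727 × 20.5)] = 4.53×10^6 / 5678 = 797.8 m³.
Wasting from the return line (neglecting effluent solids): Q_w = V·X / (θ_c·X_r) = 797.8 × 2280 / (20.5 × 9960) = 8.909 m³/d.

Q_w ≈ 8.91 m³/d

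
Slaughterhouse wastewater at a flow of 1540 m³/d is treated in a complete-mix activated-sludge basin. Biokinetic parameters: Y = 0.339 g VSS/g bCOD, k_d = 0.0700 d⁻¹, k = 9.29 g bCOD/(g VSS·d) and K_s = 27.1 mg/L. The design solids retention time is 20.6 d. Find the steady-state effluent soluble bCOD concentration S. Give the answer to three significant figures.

S ≈ 1.06 mg/L

Effluent substrate depends only on kinetics and SRT: S = K_s(1 + k_d θ_c) / [θ_c(Yk − k_d) − 1] = 27.1 × (1 + 0.0700 × 20.6) / [20.6 × (0.339 × 9.29 − 0.0700) − 1] = 66.18 / 62.43 = 1.060 mg/L.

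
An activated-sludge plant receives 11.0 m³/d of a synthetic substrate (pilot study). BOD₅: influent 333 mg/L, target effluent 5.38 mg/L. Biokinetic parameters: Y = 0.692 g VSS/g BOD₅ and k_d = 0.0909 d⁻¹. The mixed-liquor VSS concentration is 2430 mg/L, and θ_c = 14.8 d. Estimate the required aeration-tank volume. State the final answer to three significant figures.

Rearranging the biomass balance for a CMAS with decay, V = Y·Q·ΔS·θ_c / [X·(1+k_d θ_c)] = 0.692 × 11.0 × (333 − 5.38) × 14.8 / [2430 × (1 + 0.0909 × 14.8)] = 3.69×10^4 / 5699 = 6.476 m³.

V ≈ 6.48 m³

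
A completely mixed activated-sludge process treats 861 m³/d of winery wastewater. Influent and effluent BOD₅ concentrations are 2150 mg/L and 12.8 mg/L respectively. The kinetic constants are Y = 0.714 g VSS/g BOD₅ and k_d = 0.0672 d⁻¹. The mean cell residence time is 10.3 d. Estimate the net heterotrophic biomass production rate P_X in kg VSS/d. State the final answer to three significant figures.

P_X ≈ 776 kg VSS/d

Correct the yield for decay: Y_obs = Y/(1 + k_d θ_c) = 0.714 / (1 + 0.0672 × 10.3) = 0.714 / 1.692 = 0.4219.
ΔS = 2150 − 12.8 = 2137 mg/L, so the substrate removal rate is 861 × 2137/1000 = 1840 kg BOD₅/d.
Net biomass production P_X = Y_obs × Q·(S₀ − S) = 0.4219 × 1840 = 776.4 kg VSS/d.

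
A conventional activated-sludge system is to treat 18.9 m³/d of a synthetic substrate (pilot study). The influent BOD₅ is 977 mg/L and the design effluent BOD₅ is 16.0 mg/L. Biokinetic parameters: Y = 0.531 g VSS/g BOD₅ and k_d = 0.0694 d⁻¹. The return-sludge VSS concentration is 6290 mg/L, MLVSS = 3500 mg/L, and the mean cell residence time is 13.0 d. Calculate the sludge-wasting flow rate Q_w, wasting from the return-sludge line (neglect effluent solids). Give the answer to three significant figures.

Q_w ≈ 0.806 m³/d

From the SRT design equation V = Y Q (S₀−S) θ_c / [X (1 + k_d θ_c)] = 0.531 × 18.9 × (977 − 16.0) × 13.0 / [3500 × (1 + 0.0694 × 13.0)] = 1.25×10^5 / 6658 = 18.83 m³.
Q_w = (V·X)/(θ_c X_r) = 18.83 × 3500 / (13.0 × 6290) = 0.8061 m³/d.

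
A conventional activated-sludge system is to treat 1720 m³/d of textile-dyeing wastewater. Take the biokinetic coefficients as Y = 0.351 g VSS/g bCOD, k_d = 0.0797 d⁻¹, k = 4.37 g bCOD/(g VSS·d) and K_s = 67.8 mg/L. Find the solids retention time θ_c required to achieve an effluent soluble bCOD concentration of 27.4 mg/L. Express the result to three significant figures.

At the target effluent, Y k S/(K_s+S) = 0.351×4.37×27.4/95.20 = 0.4415 d⁻¹.
1/θ_c = 0.4415 − 0.0797 = 0.3618 d⁻¹, so θ_c = 2.764 d.

θ_c ≈ 2.76 d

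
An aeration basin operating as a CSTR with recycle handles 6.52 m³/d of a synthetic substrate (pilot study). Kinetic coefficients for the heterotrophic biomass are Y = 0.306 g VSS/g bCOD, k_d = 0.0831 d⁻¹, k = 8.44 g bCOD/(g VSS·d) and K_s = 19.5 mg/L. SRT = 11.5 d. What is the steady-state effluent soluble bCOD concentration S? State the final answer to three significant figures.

S ≈ 1.37 mg/L

Effluent substrate depends only on kinetics and SRT: S = K_s(1 + k_d θ_c) / [θ_c(Yk − k_d) − 1] = 19.5 × (1 + 0.0831 × 11.5) / [11.5 × (0.306 × 8.44 − 0.0831) − 1] = 38.14 / 27.74 = 1.375 mg/L.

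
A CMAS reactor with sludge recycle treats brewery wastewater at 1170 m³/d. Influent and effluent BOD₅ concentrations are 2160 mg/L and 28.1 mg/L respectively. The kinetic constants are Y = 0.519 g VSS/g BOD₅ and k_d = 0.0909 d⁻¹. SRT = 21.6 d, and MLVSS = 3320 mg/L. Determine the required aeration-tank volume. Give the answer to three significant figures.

V ≈ 2840 m³

Rearranging the biomass balance for a CMAS with decay, V = Y·Q·ΔS·θ_c / [X·(1+k_d θ_c)] = 0.519 × 1170 × (2160 − 28.1) × 21.6 / [3320 × (1 + 0.0909 × 21.6)] = 2.8×10^7 / 9839 = 2842 m³.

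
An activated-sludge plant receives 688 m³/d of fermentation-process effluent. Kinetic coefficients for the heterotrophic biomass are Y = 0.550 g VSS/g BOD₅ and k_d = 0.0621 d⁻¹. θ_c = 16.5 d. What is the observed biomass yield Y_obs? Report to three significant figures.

Y_obs ≈ 0.272 g VSS/g BOD₅

Correct the yield for decay: Y_obs = Y/(1 + k_d θ_c) = 0.550 / (1 + 0.0621 × 16.5) = 0.550 / 2.025 = 0.2717.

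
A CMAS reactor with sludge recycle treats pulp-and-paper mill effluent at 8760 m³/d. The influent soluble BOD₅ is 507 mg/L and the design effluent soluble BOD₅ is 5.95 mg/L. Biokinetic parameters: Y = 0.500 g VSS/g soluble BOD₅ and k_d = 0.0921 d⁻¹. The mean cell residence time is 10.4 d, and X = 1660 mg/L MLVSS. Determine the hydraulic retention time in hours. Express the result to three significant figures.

From the SRT design equation V = Y Q (S₀−S) θ_c / [X (1 + k_d θ_c)] = 0.500 × 8760 × (507 − 5.95) × 10.4 / [1660 × (1 + 0.0921 × 10.4)] = 2.28×10^7 / 3250 = 7023 m³.
HRT = V/Q = 7023 m³ / 8760 m³·d⁻¹ = 0.8017 d × 24 = 19.24 h.

τ ≈ 19.2 h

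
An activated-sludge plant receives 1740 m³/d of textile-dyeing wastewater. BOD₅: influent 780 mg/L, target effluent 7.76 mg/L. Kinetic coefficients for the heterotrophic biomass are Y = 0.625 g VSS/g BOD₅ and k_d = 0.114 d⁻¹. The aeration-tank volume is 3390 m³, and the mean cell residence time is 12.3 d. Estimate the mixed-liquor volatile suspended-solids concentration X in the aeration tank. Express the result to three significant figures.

X ≈ 1270 mg/L

Solving the biomass balance for X: X = Y Q (S₀−S) θ_c / [V (1+k_d θ_c)] = 0.625 × 1740 × (780 − 7.76) × 12.3 / [3390 × (1 + 0.114 × 12.3)] = 1268 mg/L.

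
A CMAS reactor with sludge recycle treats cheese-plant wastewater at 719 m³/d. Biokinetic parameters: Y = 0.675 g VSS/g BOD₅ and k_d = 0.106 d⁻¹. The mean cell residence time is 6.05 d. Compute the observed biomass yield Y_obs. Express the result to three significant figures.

Y_obs ≈ 0.411 g VSS/g BOD₅

Correct the yield for decay: Y_obs = Y/(1 + k_d θ_c) = 0.675 / (1 + 0.106 × 6.05) = 0.675 / 1.641 = 0.4113.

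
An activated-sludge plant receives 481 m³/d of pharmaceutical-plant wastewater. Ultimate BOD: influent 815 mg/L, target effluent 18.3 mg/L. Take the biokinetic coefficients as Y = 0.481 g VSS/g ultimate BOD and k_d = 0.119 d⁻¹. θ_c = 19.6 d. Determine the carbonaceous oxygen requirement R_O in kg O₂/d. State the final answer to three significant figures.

R_O ≈ 305 kg O₂/d

Observed yield with endogenous decay: Y_obs = Y / (1 + k_d·θ_c) = 0.481 / (1 + 0.119 × 19.6) = 0.481 / 3.332 = 0.1443 g VSS/g ultimate BOD.
Substrate removed = Q·(S₀ − S) = 481 m³/d × (815 − 18.3) g/m³ = 3.83×10^5 g/d = 383.2 kg/d.
Biomass synthesised: P_X = Y_obs × 383.2 = 55.31 kg VSS/d.
Carbonaceous O₂ demand = substrate oxidised − cell-mass equivalent = 383.2 − 1.42 × 55.31 = 304.7 kg O₂/d.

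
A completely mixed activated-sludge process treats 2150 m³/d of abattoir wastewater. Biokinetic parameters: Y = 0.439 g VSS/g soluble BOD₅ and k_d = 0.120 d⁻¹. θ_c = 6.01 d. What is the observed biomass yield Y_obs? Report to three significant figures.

Y_obs ≈ 0.255 g VSS/g soluble BOD₅

Observed yield with endogenous decay: Y_obs = Y / (1 + k_d·θ_c) = 0.439 / (1 + 0.120 × 6.01) = 0.439 / 1.721 = 0.2551 g VSS/g soluble BOD₅.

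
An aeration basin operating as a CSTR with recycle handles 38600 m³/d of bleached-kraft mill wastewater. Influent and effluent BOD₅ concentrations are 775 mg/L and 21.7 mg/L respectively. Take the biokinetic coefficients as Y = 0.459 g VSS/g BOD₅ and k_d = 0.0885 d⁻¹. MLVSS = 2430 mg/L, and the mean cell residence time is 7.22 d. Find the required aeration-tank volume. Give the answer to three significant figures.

Steady-state biomass mass balance: V·X·(1 + k_d·θ_c) = Y·Q·(S₀ − S)·θ_c, so V = 0.459 × 38600 × (775 − 21.7) × 7.22 / [2430 × (1 + 0.0885 × 7.22)] = 9.64×10^7 / 3983 = 24195 m³.

V ≈ 24200 m³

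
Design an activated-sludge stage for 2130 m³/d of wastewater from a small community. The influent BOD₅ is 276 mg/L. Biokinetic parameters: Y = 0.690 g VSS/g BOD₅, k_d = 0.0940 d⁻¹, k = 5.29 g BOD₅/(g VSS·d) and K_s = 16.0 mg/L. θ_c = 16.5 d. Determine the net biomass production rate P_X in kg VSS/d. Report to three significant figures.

P_X ≈ 159 kg VSS/d

From the Monod/SRT balance for a CMAS, S = K_s·(1+k_d θ_c)/[θ_c·(Y k − k_d) − 1] = 16.0 × (1 + 0.0940 × 16.5) / [16.5 × (0.690 × 5.29 − 0.0940) − 1] = 40.82 / 57.68 = 0.7077 mg/L.
The observed yield is Y_obs = Y/(1 + k_d·θ_c) = 0.690 / (1 + 0.0940 × 16.5) = 0.690 / 2.551 = 0.2705 g VSS per g BOD₅ removed.
Substrate removed = Q·(S₀ − S) = 2130 m³/d × (276 − 0.708) g/m³ = 5.86×10^5 g/d = 586.4 kg/d.
Net biomass production P_X = Y_obs × Q·(S₀ − S) = 0.2705 × 586.4 = 158.6 kg VSS/d.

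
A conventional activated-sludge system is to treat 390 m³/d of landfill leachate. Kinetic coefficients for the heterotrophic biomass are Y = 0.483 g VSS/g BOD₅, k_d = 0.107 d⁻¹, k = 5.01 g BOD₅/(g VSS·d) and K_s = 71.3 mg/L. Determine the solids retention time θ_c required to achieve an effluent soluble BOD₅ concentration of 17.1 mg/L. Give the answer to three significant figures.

At the target effluent, Y k S/(K_s+S) = 0.483×5.01×17.1/88.40 = 0.4681 d⁻¹.
θ_c = 1/(μ − k_d) = 1/(0.4681 − 0.107) = 1/0.3611 = 2.769 d.

θ_c ≈ 2.77 d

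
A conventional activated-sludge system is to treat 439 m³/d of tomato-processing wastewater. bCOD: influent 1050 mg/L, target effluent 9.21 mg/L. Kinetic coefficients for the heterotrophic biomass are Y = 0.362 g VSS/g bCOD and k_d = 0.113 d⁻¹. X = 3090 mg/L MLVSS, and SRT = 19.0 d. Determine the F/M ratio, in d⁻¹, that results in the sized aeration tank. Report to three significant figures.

Rearranging the biomass balance for a CMAS with decay, V = Y·Q·ΔS·θ_c / [X·(1+k_d θ_c)] = 0.362 × 439 × (1050 − 9.21) × 19.0 / [3090 × (1 + 0.113 × 19.0)] = 3.14×10^6 / 9724 = 323.2 m³.
F/M = applied load / biomass = Q·S₀/(V·X) = 439 × 1050 / (323.2 × 3090) = 0.4616 d⁻¹.

F/M ≈ 0.462 d⁻¹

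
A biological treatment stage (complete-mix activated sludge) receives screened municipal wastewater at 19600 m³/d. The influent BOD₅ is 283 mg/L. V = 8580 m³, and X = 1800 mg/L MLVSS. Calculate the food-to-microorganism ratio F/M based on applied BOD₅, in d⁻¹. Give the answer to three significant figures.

F/M ≈ 0.359 d⁻¹

F/M = Q·S₀ / (V·X) = 19600 × 283 / (8580 × 1800) = 0.3592 g BOD₅·(g VSS·d)⁻¹.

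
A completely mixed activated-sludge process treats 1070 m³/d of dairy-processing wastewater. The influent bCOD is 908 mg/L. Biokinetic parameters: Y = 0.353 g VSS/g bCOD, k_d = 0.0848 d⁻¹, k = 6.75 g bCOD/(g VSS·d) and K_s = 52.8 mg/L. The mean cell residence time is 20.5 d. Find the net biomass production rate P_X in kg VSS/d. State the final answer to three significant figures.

From the Monod/SRT balance for a CMAS, S = K_s·(1+k_d θ_c)/[θ_c·(Y k − k_d) − 1] = 52.8 × (1 + 0.0848 × 20.5) / [20.5 × (0.353 × 6.75 − 0.0848) − 1] = 144.6 / 46.11 = 3.136 mg/L.
Observed yield with endogenous decay: Y_obs = Y / (1 + k_d·θ_c) = 0.353 / (1 + 0.0848 × 20.5) = 0.353 / 2.738 = 0.1289 g VSS/g bCOD.
Substrate removed = Q·(S₀ − S) = 1070 m³/d × (908 − 3.14) g/m³ = 9.68×10^5 g/d = 968.2 kg/d.
Net biomass production P_X = Y_obs × Q·(S₀ − S) = 0.1289 × 968.2 = 124.8 kg VSS/d.

P_X ≈ 125 kg VSS/d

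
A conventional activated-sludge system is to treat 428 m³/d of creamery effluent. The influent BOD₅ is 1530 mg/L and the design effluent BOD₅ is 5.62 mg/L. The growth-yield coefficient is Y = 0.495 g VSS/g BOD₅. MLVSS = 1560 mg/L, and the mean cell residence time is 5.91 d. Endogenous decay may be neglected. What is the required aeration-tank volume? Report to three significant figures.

V ≈ 1220 m³

With k_d = 0 the design equation reduces to V = Y Q (S₀−S) θ_c / X = 0.495 × 428 × (1530 − 5.62) × 5.91 / 1560 = 1224 m³.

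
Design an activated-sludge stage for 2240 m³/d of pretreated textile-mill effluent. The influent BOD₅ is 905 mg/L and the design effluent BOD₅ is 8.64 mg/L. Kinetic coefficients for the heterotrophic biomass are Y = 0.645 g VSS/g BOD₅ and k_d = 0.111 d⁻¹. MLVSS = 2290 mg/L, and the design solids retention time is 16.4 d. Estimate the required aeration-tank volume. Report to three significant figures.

V ≈ 3290 m³

Steady-state biomass mass balance: V·X·(1 + k_d·θ_c) = Y·Q·(S₀ − S)·θ_c, so V = 0.645 × 2240 × (905 − 8.64) × 16.4 / [2290 × (1 + 0.111 × 16.4)] = 2.12×10^7 / 6459 = 3288 m³.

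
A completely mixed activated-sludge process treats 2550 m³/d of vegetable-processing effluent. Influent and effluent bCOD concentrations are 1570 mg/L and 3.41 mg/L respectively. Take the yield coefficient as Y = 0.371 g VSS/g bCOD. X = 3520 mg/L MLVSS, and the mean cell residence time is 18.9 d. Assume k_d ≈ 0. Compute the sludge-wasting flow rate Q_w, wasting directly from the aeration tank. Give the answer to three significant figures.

With k_d = 0 the design equation reduces to V = Y Q (S₀−S) θ_c / X = 0.371 × 2550 × (1570 − 3.41) × 18.9 / 3520 = 7958 m³.
Wasting from the aeration tank: Q_w = V / θ_c = 7958 / 18.9 = 421.0 m³/d.

Q_w ≈ 421 m³/d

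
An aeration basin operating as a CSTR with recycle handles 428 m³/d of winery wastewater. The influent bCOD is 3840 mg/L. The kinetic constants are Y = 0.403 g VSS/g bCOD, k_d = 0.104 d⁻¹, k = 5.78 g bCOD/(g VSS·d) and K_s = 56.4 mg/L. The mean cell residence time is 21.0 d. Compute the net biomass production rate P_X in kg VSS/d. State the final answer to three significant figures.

For a completely mixed reactor with recycle the Lawrence–McCarty relation gives S = K_s·(1 + k_d·θ_c) / [θ_c·(Y·k − k_d) − 1] = 56.4 × (1 + 0.104 × 21.0) / [21.0 × (0.403 × 5.78 − 0.104) − 1] = 179.6 / 45.73 = 3.927 mg/L.
Observed yield with endogenous decay: Y_obs = Y / (1 + k_d·θ_c) = 0.403 / (1 + 0.104 × 21.0) = 0.403 / 3.184 = 0.1266 g VSS/g bCOD.
ΔS = 3840 − 3.93 = 3836 mg/L, so the substrate removal rate is 428 × 3836/1000 = 1642 kg bCOD/d.
So the net sludge growth is P_X = 0.1266 × 1642 = 207.8 kg VSS/d.

P_X ≈ 208 kg VSS/d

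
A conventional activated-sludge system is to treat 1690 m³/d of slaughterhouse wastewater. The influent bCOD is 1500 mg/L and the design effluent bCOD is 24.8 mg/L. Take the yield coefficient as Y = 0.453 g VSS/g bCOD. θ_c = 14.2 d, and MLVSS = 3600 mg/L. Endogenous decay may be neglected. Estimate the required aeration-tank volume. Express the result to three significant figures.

V ≈ 4450 m³

With k_d = 0 the design equation reduces to V = Y Q (S₀−S) θ_c / X = 0.453 × 1690 × (1500 − 24.8) × 14.2 / 3600 = 4455 m³.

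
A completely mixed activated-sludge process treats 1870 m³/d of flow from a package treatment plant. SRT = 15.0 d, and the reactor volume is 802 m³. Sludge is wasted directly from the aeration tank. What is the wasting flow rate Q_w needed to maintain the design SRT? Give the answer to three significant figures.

Wasting from the aeration tank: Q_w = V / θ_c = 802.0 / 15.0 = 53.47 m³/d.

Q_w ≈ 53.5 m³/d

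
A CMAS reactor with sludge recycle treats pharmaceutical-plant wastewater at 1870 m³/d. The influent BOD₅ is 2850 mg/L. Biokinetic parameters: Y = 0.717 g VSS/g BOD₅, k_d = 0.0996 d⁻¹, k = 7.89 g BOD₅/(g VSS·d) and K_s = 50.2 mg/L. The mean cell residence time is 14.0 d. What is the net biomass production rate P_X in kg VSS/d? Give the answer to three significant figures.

Effluent substrate depends only on kinetics and SRT: S = K_s(1 + k_d θ_c) / [θ_c(Yk − k_d) − 1] = 50.2 × (1 + 0.0996 × 14.0) / [14.0 × (0.717 × 7.89 − 0.0996) − 1] = 120.2 / 76.81 = 1.565 mg/L.
Correct the yield for decay: Y_obs = Y/(1 + k_d θ_c) = 0.717 / (1 + 0.0996 × 14.0) = 0.717 / 2.394 = 0.2994.
Q·(S₀ − S) = 1870 × (2850 − 1.56) × 10⁻³ = 5327 kg/d removed.
Biomass produced: P_X = Y_obs·Q·ΔS = 0.2994 × 5327 ≈ 1595 kg VSS/d.

P_X ≈ 1600 kg VSS/d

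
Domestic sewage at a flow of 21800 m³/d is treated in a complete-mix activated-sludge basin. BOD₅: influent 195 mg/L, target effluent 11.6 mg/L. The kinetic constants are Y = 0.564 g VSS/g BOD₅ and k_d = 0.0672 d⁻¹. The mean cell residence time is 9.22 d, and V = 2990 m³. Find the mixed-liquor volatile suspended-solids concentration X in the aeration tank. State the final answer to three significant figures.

X ≈ 4290 mg/L

Solving the biomass balance for X: X = Y Q (S₀−S) θ_c / [V (1+k_d θ_c)] = 0.564 × 21800 × (195 − 11.6) × 9.22 / [2990 × (1 + 0.0672 × 9.22)] = 4293 mg/L.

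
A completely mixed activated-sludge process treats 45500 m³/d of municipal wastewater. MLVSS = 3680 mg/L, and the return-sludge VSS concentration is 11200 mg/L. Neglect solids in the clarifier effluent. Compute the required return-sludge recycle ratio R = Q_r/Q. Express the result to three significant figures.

R ≈ 0.489

R = Q_r/Q = X/(X_r − X) = 3680 / (11200 − 3680) = 0.4894.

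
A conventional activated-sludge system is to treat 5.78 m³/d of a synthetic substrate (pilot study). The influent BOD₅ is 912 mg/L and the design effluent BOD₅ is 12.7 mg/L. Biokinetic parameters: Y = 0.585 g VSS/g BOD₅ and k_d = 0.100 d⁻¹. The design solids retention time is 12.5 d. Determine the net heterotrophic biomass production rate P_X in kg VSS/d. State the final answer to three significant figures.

P_X ≈ 1.35 kg VSS/d

Y_obs = Y / (1 + k_d θ_c) = 0.585 / (1 + 0.100 × 12.5) = 0.585 / 2.250 = 0.2600.
Substrate removed = Q·(S₀ − S) = 5.78 m³/d × (912 − 12.7) g/m³ = 5.2×10^3 g/d = 5.198 kg/d.
Net biomass production P_X = Y_obs × Q·(S₀ − S) = 0.2600 × 5.198 = 1.351 kg VSS/d.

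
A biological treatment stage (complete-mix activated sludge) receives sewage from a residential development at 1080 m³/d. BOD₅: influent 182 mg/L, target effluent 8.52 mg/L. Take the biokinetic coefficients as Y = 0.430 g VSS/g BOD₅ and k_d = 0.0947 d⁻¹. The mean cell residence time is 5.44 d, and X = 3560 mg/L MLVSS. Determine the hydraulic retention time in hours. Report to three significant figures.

From the SRT design equation V = Y Q (S₀−S) θ_c / [X (1 + k_d θ_c)] = 0.430 × 1080 × (182 − 8.52) × 5.44 / [3560 × (1 + 0.0947 × 5.44)] = 4.38×10^5 / 5394 = 81.25 m³.
Hydraulic retention time τ = V/Q = 81.25 / 1080 = 0.07523 d = 1.806 h.

τ ≈ 1.81 h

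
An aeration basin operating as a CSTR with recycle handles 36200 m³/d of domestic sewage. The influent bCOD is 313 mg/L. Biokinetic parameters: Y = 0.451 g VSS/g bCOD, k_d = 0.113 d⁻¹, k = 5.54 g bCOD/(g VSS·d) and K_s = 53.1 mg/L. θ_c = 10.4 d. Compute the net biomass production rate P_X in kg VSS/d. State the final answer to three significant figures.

Effluent substrate depends only on kinetics and SRT: S = K_s(1 + k_d θ_c) / [θ_c(Yk − k_d) − 1] = 53.1 × (1 + 0.113 × 10.4) / [10.4 × (0.451 × 5.54 − 0.113) − 1] = 115.5 / 23.81 = 4.851 mg/L.
Y_obs = Y / (1 + k_d θ_c) = 0.451 / (1 + 0.113 × 10.4) = 0.451 / 2.175 = 0.2073.
Mass of bCOD removed per day: Q(S₀ − S) = 36200 × 308.1 g/m³ = 11155 kg/d.
Net biomass production P_X = Y_obs × Q·(S₀ − S) = 0.2073 × 11155 = 2313 kg VSS/d.

P_X ≈ 2310 kg VSS/d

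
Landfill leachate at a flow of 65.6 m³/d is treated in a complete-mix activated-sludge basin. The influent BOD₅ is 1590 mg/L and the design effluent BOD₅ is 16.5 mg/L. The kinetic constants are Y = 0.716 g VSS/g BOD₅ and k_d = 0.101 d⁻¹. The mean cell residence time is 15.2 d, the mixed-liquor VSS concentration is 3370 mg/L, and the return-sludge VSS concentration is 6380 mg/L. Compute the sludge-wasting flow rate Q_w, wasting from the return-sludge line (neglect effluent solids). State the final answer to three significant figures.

Q_w ≈ 4.57 m³/d

Rearranging the biomass balance for a CMAS with decay, V = Y·Q·ΔS·θ_c / [X·(1+k_d θ_c)] = 0.716 × 65.6 × (1590 − 16.5) × 15.2 / [3370 × (1 + 0.101 × 15.2)] = 1.12×10^6 / 8544 = 131.5 m³.
Wasting from the return line (neglecting effluent solids): Q_w = V·X / (θ_c·X_r) = 131.5 × 3370 / (15.2 × 6380) = 4.569 m³/d.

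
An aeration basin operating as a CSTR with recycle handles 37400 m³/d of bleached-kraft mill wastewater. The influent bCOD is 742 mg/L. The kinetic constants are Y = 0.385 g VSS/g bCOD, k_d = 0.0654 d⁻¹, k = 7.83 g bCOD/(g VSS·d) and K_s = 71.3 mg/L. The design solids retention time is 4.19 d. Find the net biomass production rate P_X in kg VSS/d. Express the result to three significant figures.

From the Monod/SRT balance for a CMAS, S = K_s·(1+k_d θ_c)/[θ_c·(Y k − k_d) − 1] = 71.3 × (1 + 0.0654 × 4.19) / [4.19 × (0.385 × 7.83 − 0.0654) − 1] = 90.84 / 11.36 = 7.998 mg/L.
Correct the yield for decay: Y_obs = Y/(1 + k_d θ_c) = 0.385 / (1 + 0.0654 × 4.19) = 0.385 / 1.274 = 0.3022.
Mass of bCOD removed per day: Q(S₀ − S) = 37400 × 734.0 g/m³ = 27452 kg/d.
P_X = Y_obs · Q(S₀ − S) = 0.3022 × 27452 = 8296 kg VSS/d.

P_X ≈ 8300 kg VSS/d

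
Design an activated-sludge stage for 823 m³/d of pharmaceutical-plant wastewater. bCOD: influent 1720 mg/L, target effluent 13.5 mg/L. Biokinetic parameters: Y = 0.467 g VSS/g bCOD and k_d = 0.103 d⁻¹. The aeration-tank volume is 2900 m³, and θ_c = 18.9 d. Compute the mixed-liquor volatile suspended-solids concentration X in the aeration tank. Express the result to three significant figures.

Solving the biomass balance for X: X = Y Q (S₀−S) θ_c / [V (1+k_d θ_c)] = 0.467 × 823 × (1720 − 13.5) × 18.9 / [2900 × (1 + 0.103 × 18.9)] = 1451 mg/L.

X ≈ 1450 mg/L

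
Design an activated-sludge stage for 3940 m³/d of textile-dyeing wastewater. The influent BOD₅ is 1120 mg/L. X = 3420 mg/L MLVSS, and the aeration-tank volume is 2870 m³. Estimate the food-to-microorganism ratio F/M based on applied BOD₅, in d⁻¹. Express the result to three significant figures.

F/M = applied load / biomass = Q·S₀/(V·X) = 3940 × 1120 / (2870 × 3420) = 0.4496 d⁻¹.

F/M ≈ 0.450 d⁻¹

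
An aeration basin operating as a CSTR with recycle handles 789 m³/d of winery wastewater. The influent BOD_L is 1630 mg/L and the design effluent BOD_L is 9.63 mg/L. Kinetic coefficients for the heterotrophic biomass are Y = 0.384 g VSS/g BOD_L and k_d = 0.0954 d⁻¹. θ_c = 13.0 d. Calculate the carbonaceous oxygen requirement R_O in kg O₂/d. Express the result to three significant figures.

Observed yield with endogenous decay: Y_obs = Y / (1 + k_d·θ_c) = 0.384 / (1 + 0.0954 × 13.0) = 0.384 / 2.240 = 0.1714 g VSS/g BOD_L.
ΔS = 1630 − 9.63 = 1620 mg/L, so the substrate removal rate is 789 × 1620/1000 = 1278 kg BOD_L/d.
Net sludge production P_X = 0.1714 × 1278 = 219.1 kg VSS/d.
Carbonaceous O₂ demand = substrate oxidised − cell-mass equivalent = 1278 − 1.42 × 219.1 = 967.3 kg O₂/d.

R_O ≈ 967 kg O₂/d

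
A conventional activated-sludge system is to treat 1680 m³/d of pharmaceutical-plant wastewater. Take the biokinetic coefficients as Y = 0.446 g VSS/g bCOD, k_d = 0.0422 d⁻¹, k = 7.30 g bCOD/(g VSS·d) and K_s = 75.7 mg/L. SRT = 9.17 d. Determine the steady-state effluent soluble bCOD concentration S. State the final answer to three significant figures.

S ≈ 3.69 mg/L

From the Monod/SRT balance for a CMAS, S = K_s·(1+k_d θ_c)/[θ_c·(Y k − k_d) − 1] = 75.7 × (1 + 0.0422 × 9.17) / [9.17 × (0.446 × 7.30 − 0.0422) − 1] = 105.0 / 28.47 = 3.688 mg/L.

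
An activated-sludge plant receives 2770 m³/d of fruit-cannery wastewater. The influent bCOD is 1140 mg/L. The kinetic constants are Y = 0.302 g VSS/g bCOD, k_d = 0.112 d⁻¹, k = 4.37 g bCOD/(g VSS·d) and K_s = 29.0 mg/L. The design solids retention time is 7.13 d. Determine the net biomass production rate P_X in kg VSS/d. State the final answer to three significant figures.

P_X ≈ 527 kg VSS/d

For a completely mixed reactor with recycle the Lawrence–McCarty relation gives S = K_s·(1 + k_d·θ_c) / [θ_c·(Y·k − k_d) − 1] = 29.0 × (1 + 0.112 × 7.13) / [7.13 × (0.302 × 4.37 − 0.112) − 1] = 52.16 / 7.611 = 6.853 mg/L.
Observed yield with endogenous decay: Y_obs = Y / (1 + k_d·θ_c) = 0.302 / (1 + 0.112 × 7.13) = 0.302 / 1.799 = 0.1679 g VSS/g bCOD.
Substrate removed = Q·(S₀ − S) = 2770 m³/d × (1140 − 6.85) g/m³ = 3.14×10^6 g/d = 3139 kg/d.
Biomass produced: P_X = Y_obs·Q·ΔS = 0.1679 × 3139 ≈ 527.0 kg VSS/d.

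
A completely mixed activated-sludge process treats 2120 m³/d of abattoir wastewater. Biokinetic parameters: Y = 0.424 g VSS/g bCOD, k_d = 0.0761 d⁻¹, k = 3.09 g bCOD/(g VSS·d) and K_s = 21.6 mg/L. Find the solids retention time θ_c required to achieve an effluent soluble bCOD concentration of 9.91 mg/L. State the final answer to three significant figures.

θ_c ≈ 2.98 d

Specific growth rate at S = 9.91 mg/L: μ = YkS/(K_s+S) = 0.424·3.09·9.91/(21.6+9.91) = 0.4120 d⁻¹.
θ_c = 1/(μ − k_d) = 1/(0.4120 − 0.0761) = 1/0.3359 = 2.977 d.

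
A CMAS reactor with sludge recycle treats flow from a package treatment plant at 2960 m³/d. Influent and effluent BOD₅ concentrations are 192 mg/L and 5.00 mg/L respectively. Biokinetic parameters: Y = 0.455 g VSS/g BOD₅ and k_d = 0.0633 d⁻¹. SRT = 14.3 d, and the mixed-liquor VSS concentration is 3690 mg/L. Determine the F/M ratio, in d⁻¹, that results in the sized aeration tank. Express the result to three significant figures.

F/M ≈ 0.301 d⁻¹

From the SRT design equation V = Y Q (S₀−S) θ_c / [X (1 + k_d θ_c)] = 0.455 × 2960 × (192 − 5.00) × 14.3 / [3690 × (1 + 0.0633 × 14.3)] = 3.6×10^6 / 7030 = 512.3 m³.
F/M = Q·S₀ / (V·X) = 2960 × 192 / (512.3 × 3690) = 0.3006 g BOD₅·(g VSS·d)⁻¹.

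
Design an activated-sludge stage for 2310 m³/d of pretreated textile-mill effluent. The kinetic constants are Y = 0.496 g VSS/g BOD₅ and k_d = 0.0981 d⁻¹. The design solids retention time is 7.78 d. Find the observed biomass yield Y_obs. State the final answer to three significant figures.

Correct the yield for decay: Y_obs = Y/(1 + k_d θ_c) = 0.496 / (1 + 0.0981 × 7.78) = 0.496 / 1.763 = 0.2813.

Y_obs ≈ 0.281 g VSS/g BOD₅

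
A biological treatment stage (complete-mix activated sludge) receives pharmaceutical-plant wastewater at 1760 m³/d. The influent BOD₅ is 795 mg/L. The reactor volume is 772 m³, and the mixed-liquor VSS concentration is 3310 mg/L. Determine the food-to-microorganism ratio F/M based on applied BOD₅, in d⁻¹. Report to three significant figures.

Food-to-microorganism ratio F/M = Q S₀ / (V X) = 1760 × 795 / (772.0 × 3310) = 0.5476 d⁻¹.

F/M ≈ 0.548 d⁻¹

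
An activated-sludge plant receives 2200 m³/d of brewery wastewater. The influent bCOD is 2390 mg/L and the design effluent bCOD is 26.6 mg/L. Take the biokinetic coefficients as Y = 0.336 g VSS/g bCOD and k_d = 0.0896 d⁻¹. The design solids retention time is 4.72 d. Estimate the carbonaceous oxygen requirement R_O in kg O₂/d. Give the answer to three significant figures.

R_O ≈ 3460 kg O₂/d

Correct the yield for decay: Y_obs = Y/(1 + k_d θ_c) = 0.336 / (1 + 0.0896 × 4.72) = 0.336 / 1.423 = 0.2361.
Substrate removed = Q·(S₀ − S) = 2200 m³/d × (2390 − 26.6) g/m³ = 5.2×10^6 g/d = 5199 kg/d.
Net sludge production P_X = 0.2361 × 5199 = 1228 kg VSS/d.
Carbonaceous O₂ demand = substrate oxidised − cell-mass equivalent = 5199 − 1.42 × 1228 = 3456 kg O₂/d.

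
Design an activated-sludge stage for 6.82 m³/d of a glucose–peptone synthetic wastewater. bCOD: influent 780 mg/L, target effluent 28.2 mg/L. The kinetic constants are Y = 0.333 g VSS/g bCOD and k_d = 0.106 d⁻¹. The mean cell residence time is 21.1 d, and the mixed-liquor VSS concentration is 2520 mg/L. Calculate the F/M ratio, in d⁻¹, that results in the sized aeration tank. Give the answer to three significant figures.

F/M ≈ 0.478 d⁻¹

From the SRT design equation V = Y Q (S₀−S) θ_c / [X (1 + k_d θ_c)] = 0.333 × 6.82 × (780 − 28.2) × 21.1 / [2520 × (1 + 0.106 × 21.1)] = 3.6×10^4 / 8156 = 4.417 m³.
F/M = Q·S₀ / (V·X) = 6.82 × 780 / (4.417 × 2520) = 0.4779 g bCOD·(g VSS·d)⁻¹.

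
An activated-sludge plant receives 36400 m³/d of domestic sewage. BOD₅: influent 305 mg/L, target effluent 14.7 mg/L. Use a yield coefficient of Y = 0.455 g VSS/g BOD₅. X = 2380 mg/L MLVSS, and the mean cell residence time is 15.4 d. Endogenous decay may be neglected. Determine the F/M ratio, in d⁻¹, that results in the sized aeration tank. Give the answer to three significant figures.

F/M ≈ 0.150 d⁻¹

Biomass mass balance (decay neglected): V·X = Y·Q·(S₀ − S)·θ_c, so V = 0.455 × 36400 × (305 − 14.7) × 15.4 / 2380 = 31110 m³.
Food-to-microorganism ratio F/M = Q S₀ / (V X) = 36400 × 305 / (31110 × 2380) = 0.1499 d⁻¹.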